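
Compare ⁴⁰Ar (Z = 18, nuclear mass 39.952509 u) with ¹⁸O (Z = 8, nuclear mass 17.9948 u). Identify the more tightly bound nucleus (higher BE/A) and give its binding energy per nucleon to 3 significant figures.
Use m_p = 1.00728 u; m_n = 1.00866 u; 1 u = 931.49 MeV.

⁴⁰Ar: Σm = 18(1.00728) + 22(1.00866) = 40.32156 u; Δm = 0.369051 u; E_B = 343.77 MeV; E_B/A = 8.594 MeV
¹⁸O: Σm = 8(1.00728) + 10(1.00866) = 18.14484 u; Δm = 0.15004 u; E_B = 139.76 MeV; E_B/A = 7.764 MeV
⁴⁰Ar has the higher binding energy per nucleon, so it is the more tightly bound nucleus.

⁴⁰Ar; 8.59 MeV/nucleon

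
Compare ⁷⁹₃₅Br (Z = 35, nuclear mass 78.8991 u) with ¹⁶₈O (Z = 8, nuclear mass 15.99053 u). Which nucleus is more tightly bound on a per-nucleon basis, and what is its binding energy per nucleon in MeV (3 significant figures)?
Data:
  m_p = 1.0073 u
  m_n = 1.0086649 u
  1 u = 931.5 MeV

⁷⁹₃₅Br; 8.70 MeV/nucleon

⁷⁹₃₅Br: Σm = 35(1.0073) + 44(1.0086649) = 79.6367556 u; Δm = 0.7376556 u; E_B = 687.13 MeV; E_B/A = 8.698 MeV
¹⁶₈O: Σm = 8(1.0073) + 8(1.0086649) = 16.1277192 u; Δm = 0.1371892 u; E_B = 127.79 MeV; E_B/A = 7.987 MeV
⁷⁹₃₅Br has the higher binding energy per nucleon, so it is the more tightly bound nucleus.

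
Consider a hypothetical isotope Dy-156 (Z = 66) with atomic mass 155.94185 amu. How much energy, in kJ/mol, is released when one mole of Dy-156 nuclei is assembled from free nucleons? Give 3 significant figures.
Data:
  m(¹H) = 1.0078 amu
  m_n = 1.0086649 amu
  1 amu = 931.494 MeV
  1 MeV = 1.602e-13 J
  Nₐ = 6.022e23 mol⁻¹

With 66 protons and 90 neutrons (A = 156):
Mass of separated nucleons = 66(1.0078) + 90(1.0086649) = 66.5148 + 90.7798410 = 157.2946410 amu
Mass defect Δm = 157.2946410 − 155.94185 = 1.3527910 amu
Binding energy = Δm·c² = 1.3527910 × 931.494 MeV/amu = 1260.12 MeV
Per nucleus in joules: 1260.12 MeV × 1.602e-13 J/MeV = 2.0187e-10 J
Per mole: 2.0187e-10 J × 6.022e23 mol⁻¹ = 1.2157e+14 J/mol

1.22e+11 kJ/mol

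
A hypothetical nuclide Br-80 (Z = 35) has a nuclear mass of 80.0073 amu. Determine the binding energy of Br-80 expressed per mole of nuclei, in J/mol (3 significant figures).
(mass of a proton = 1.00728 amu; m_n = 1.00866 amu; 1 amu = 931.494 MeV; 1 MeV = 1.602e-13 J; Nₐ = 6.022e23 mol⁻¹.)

5.73e+13 J/mol

Z = 35, so N = A − Z = 80 − 35 = 45.
Total constituent mass: 35 × 1.00728 + 45 × 1.00866 = 80.64450 amu
Δm = 80.64450 − 80.0073 = 0.63720 amu
Binding energy = Δm·c² = 0.63720 × 931.494 MeV/amu = 593.548 MeV
Per nucleus in joules: 593.548 MeV × 1.602e-13 J/MeV = 9.5086e-11 J
Per mole: 9.5086e-11 J × 6.022e23 mol⁻¹ = 5.7261e+13 J/mol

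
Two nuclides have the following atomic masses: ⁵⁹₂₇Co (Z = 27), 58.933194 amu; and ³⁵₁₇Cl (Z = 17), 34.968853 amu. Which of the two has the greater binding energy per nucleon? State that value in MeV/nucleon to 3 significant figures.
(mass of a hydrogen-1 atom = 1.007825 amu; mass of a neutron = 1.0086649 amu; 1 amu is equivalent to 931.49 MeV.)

⁵⁹₂₇Co: Σm = 27(1.007825) + 32(1.0086649) = 59.4885518 amu; Δm = 0.5553578 amu; E_B = 517.31 MeV; E_B/A = 8.768 MeV
³⁵₁₇Cl: Σm = 17(1.007825) + 18(1.0086649) = 35.2889932 amu; Δm = 0.3201402 amu; E_B = 298.21 MeV; E_B/A = 8.520 MeV
⁵⁹₂₇Co has the higher binding energy per nucleon, so it is the more tightly bound nucleus.

⁵⁹₂₇Co; 8.77 MeV/nucleon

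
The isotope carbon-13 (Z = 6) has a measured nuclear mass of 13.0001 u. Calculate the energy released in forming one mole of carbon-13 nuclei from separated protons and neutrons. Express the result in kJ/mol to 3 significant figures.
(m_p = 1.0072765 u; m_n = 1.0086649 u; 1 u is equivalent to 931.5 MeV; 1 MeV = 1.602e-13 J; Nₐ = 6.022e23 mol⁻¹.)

9.37e+09 kJ/mol

Total constituent mass: 6 × 1.0072765 + 7 × 1.0086649 = 13.1043133 u
Δm = 13.1043133 − 13.0001 = 0.1042133 u
E_B = 0.1042133 × 931.5 = 97.0747 MeV
Per nucleus in joules: 97.0747 MeV × 1.602e-13 J/MeV = 1.55514e-11 J
Per mole: 1.55514e-11 J × 6.022e23 mol⁻¹ = 9.3651e+12 J/mol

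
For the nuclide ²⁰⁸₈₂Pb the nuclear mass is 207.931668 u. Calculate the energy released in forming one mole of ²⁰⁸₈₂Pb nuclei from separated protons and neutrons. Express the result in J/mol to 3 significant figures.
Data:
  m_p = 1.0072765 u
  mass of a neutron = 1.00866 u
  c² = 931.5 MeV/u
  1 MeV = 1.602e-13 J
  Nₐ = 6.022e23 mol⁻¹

Z = 82, so N = A − Z = 208 − 82 = 126.
Mass of separated nucleons = 82(1.0072765) + 126(1.00866) = 82.5966730 + 127.09116 = 209.6878330 u
Δm = 209.6878330 − 207.931668 = 1.7561650 u
E_B = 1.7561650 × 931.5 = 1635.87 MeV
Per nucleus in joules: 1635.87 MeV × 1.602e-13 J/MeV = 2.6207e-10 J
Per mole: 2.6207e-10 J × 6.022e23 mol⁻¹ = 1.5782e+14 J/mol

1.58e+14 J/mol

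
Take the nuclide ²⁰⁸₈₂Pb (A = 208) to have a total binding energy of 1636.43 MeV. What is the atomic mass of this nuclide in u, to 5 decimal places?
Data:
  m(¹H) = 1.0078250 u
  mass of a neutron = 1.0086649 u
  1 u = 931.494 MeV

Mass defect = 1636.43 MeV / (931.494 MeV/u) = 1.7567800 u
Constituent mass = 82(1.0078250) + 126(1.0086649) = 209.7334274 u
Atomic mass = 209.7334274 − 1.7567800 = 207.9766474 u ≈ 207.97665 u (to 5 decimal places)

207.97665 u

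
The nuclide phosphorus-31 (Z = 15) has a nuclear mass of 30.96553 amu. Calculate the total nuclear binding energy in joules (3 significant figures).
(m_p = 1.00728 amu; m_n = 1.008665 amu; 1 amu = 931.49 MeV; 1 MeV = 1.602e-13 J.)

Σm = 15·m_p + 16·m_n = 15.10920 + 16.138640 = 31.247840 amu
The mass defect is 31.247840 − 30.96553 = 0.282310 amu.
E_B = 0.282310 × 931.49 = 262.969 MeV
In joules: 262.969 MeV × 1.602e-13 J/MeV = 4.2128e-11 J

4.21e-11 J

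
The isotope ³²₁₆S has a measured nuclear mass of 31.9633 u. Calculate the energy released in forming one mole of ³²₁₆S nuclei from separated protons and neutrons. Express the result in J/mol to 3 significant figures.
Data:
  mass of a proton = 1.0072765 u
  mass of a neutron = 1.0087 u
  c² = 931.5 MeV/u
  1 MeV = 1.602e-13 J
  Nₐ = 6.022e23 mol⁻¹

2.63e+13 J/mol

With 16 protons and 16 neutrons (A = 32):
Total constituent mass: 16 × 1.0072765 + 16 × 1.0087 = 32.2556240 u
Δm = 32.2556240 − 31.9633 = 0.2923240 u
Converting to energy: 0.2923240 u × 931.5 MeV/u = 272.300 MeV
Per nucleus in joules: 272.300 MeV × 1.602e-13 J/MeV = 4.3622e-11 J
Per mole: 4.3622e-11 J × 6.022e23 mol⁻¹ = 2.6269e+13 J/mol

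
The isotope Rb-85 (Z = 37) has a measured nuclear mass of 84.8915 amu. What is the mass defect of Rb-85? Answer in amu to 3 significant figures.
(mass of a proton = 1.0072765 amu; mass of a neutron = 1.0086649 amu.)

0.794 amu

Z = 37, so N = A − Z = 85 − 37 = 48.
Total constituent mass: 37 × 1.0072765 + 48 × 1.0086649 = 85.6851457 amu
The mass defect is 85.6851457 − 84.8915 = 0.7936457 amu.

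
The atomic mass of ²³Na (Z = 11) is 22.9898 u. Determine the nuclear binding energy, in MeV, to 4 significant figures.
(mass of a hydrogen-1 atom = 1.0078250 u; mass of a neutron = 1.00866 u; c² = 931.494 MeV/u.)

186.5 MeV

With 11 protons and 12 neutrons (A = 23):
Σm = 11·m(¹H) + 12·m_n = 11.0860750 + 12.10392 = 23.1899950 u
Δm = 23.1899950 − 22.9898 = 0.2001950 u
Converting to energy: 0.2001950 u × 931.494 MeV/u = 186.480 MeV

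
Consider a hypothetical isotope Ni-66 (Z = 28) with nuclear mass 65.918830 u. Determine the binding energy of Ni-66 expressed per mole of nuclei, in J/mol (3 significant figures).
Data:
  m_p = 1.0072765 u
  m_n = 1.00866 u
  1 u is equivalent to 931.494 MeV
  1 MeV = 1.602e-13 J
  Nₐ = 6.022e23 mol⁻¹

5.52e+13 J/mol

Σm = 28·m_p + 38·m_n = 28.2037420 + 38.32908 = 66.5328220 u
The mass defect is 66.5328220 − 65.918830 = 0.6139920 u.
Binding energy = Δm·c² = 0.6139920 × 931.494 MeV/u = 571.930 MeV
Per nucleus in joules: 571.930 MeV × 1.602e-13 J/MeV = 9.1623e-11 J
Per mole: 9.1623e-11 J × 6.022e23 mol⁻¹ = 5.5175e+13 J/mol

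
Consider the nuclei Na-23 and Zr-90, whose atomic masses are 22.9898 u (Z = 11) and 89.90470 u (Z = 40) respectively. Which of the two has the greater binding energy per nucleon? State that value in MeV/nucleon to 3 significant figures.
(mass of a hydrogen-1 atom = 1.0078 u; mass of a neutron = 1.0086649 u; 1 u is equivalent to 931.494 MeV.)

Na-23: Σm = 11(1.0078) + 12(1.0086649) = 23.1897788 u; Δm = 0.1999788 u; E_B = 186.28 MeV; E_B/A = 8.099 MeV
Zr-90: Σm = 40(1.0078) + 50(1.0086649) = 90.7452450 u; Δm = 0.8405450 u; E_B = 782.96 MeV; E_B/A = 8.700 MeV
Zr-90 has the higher binding energy per nucleon, so it is the more tightly bound nucleus.

Zr-90; 8.70 MeV/nucleon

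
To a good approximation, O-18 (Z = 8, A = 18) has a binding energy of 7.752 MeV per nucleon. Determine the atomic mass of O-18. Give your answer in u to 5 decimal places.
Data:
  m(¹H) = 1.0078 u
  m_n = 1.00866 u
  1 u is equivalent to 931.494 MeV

Total binding energy = 18 × 7.752 = 139.536 MeV
Mass defect = 139.536 MeV / (931.494 MeV/u) = 0.1497981 u
Constituent mass = 8(1.0078) + 10(1.00866) = 18.14900 u
Atomic mass = 18.14900 − 0.1497981 = 17.9992019 u ≈ 17.99920 u (to 5 decimal places)

17.99920 u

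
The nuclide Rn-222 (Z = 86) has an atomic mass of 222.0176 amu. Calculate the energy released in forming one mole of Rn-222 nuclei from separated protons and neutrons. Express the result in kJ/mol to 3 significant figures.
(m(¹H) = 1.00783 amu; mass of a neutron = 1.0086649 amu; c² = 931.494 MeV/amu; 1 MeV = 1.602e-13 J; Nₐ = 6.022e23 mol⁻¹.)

1.65e+11 kJ/mol

With 86 protons and 136 neutrons (A = 222):
Σm = 86·m(¹H) + 136·m_n = 86.67338 + 137.1784264 = 223.8518064 amu
Δm = 223.8518064 − 222.0176 = 1.8342064 amu
Converting to energy: 1.8342064 amu × 931.494 MeV/amu = 1708.55 MeV
Per nucleus in joules: 1708.55 MeV × 1.602e-13 J/MeV = 2.7371e-10 J
Per mole: 2.7371e-10 J × 6.022e23 mol⁻¹ = 1.6483e+14 J/mol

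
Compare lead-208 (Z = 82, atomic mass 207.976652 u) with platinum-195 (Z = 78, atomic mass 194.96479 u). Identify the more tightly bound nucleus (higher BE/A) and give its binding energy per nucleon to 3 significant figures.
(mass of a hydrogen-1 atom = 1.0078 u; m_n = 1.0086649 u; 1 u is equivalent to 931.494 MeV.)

lead-208: Σm = 82(1.0078) + 126(1.0086649) = 209.7313774 u; Δm = 1.7547254 u; E_B = 1634.5 MeV; E_B/A = 7.858 MeV
platinum-195: Σm = 78(1.0078) + 117(1.0086649) = 196.6221933 u; Δm = 1.6574033 u; E_B = 1543.9 MeV; E_B/A = 7.917 MeV
platinum-195 has the higher binding energy per nucleon, so it is the more tightly bound nucleus.

platinum-195; 7.92 MeV/nucleon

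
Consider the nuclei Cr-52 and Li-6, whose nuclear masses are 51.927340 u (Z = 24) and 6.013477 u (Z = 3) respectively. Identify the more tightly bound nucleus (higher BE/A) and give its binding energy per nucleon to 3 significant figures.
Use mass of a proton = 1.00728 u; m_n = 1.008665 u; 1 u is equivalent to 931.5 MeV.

Cr-52: Σm = 24(1.00728) + 28(1.008665) = 52.417340 u; Δm = 0.490000 u; E_B = 456.44 MeV; E_B/A = 8.778 MeV
Li-6: Σm = 3(1.00728) + 3(1.008665) = 6.047835 u; Δm = 0.034358 u; E_B = 32.004 MeV; E_B/A = 5.334 MeV
Cr-52 has the higher binding energy per nucleon, so it is the more tightly bound nucleus.

Cr-52; 8.78 MeV/nucleon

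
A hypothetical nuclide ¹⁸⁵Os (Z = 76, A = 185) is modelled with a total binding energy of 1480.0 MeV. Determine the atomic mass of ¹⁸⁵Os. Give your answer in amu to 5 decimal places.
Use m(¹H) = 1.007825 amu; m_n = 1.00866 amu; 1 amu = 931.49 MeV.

Mass defect = 1480.0 MeV / (931.49 MeV/amu) = 1.5888523 amu
Constituent mass = 76(1.007825) + 109(1.00866) = 186.538640 amu
Atomic mass = 186.538640 − 1.5888523 = 184.9497877 amu ≈ 184.94979 amu (to 5 decimal places)

184.94979 amu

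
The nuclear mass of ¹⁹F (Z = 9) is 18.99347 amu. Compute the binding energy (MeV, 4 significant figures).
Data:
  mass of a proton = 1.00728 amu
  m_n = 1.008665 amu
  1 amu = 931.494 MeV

147.8 MeV

Σm = 9·m_p + 10·m_n = 9.06552 + 10.086650 = 19.152170 amu
Mass defect Δm = 19.152170 − 18.99347 = 0.158700 amu
E_B = 0.158700 × 931.494 = 147.828 MeV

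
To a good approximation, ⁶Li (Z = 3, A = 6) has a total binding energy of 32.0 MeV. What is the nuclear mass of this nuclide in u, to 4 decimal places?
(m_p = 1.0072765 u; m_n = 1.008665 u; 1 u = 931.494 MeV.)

Mass defect = 32.0 MeV / (931.494 MeV/u) = 0.034353 u
Constituent mass = 3(1.0072765) + 3(1.008665) = 6.0478245 u
Nuclear mass = 6.0478245 − 0.034353 = 6.0134715 u ≈ 6.0135 u (to 4 decimal places)

6.0135 u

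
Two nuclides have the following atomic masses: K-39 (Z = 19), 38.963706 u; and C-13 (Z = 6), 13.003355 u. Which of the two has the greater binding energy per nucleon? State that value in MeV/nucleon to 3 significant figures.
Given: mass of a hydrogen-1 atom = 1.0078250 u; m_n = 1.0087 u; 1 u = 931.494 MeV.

K-39; 8.57 MeV/nucleon

K-39: Σm = 19(1.0078250) + 20(1.0087) = 39.3226750 u; Δm = 0.3589690 u; E_B = 334.38 MeV; E_B/A = 8.574 MeV
C-13: Σm = 6(1.0078250) + 7(1.0087) = 13.1078500 u; Δm = 0.1044950 u; E_B = 97.336 MeV; E_B/A = 7.487 MeV
K-39 has the higher binding energy per nucleon, so it is the more tightly bound nucleus.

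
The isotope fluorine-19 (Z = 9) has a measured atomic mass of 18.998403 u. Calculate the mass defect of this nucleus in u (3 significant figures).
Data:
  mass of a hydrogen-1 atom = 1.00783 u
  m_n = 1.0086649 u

The nucleus contains 9 protons and 19 − 9 = 10 neutrons.
Σm = 9·m(¹H) + 10·m_n = 9.07047 + 10.0866490 = 19.1571190 u
The mass defect is 19.1571190 − 18.998403 = 0.1587160 u.

0.159 u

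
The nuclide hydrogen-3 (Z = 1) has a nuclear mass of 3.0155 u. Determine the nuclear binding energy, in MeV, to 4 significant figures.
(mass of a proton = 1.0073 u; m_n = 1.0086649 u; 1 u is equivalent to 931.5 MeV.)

8.504 MeV

Z = 1, so N = A − Z = 3 − 1 = 2.
Σm = 1·m_p + 2·m_n = 1.0073 + 2.0173298 = 3.0246298 u
Δm = 3.0246298 − 3.0155 = 0.0091298 u
Converting to energy: 0.0091298 u × 931.5 MeV/u = 8.50441 MeV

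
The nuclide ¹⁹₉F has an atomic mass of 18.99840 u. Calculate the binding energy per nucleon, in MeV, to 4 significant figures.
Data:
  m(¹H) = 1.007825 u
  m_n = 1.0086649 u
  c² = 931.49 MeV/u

7.779 MeV/nucleon

Σm = 9·m(¹H) + 10·m_n = 9.070425 + 10.0866490 = 19.1570740 u
The mass defect is 19.1570740 − 18.99840 = 0.1586740 u.
Converting to energy: 0.1586740 u × 931.49 MeV/u = 147.803 MeV
Dividing by A = 19 gives 7.779 MeV per nucleon.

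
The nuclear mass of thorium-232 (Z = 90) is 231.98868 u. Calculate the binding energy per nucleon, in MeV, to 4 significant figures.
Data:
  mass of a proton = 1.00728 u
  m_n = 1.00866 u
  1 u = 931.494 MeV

The nucleus contains 90 protons and 232 − 90 = 142 neutrons.
Total constituent mass: 90 × 1.00728 + 142 × 1.00866 = 233.88492 u
Mass defect Δm = 233.88492 − 231.98868 = 1.89624 u
E_B = 1.89624 × 931.494 = 1766.34 MeV
Dividing by A = 232 gives 7.614 MeV per nucleon.

7.614 MeV/nucleon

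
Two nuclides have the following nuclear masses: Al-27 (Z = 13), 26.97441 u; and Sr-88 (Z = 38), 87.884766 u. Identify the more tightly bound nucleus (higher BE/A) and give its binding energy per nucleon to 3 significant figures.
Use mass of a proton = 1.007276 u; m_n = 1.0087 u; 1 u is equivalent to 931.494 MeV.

Al-27: Σm = 13(1.007276) + 14(1.0087) = 27.216388 u; Δm = 0.241978 u; E_B = 225.40 MeV; E_B/A = 8.348 MeV
Sr-88: Σm = 38(1.007276) + 50(1.0087) = 88.711488 u; Δm = 0.826722 u; E_B = 770.09 MeV; E_B/A = 8.751 MeV
Sr-88 has the higher binding energy per nucleon, so it is the more tightly bound nucleus.

Sr-88; 8.75 MeV/nucleon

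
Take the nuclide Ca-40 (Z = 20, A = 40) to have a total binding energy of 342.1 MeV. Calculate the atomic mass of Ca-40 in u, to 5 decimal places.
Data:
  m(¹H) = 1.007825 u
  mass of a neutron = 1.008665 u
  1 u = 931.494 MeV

39.96254 u

Mass defect = 342.1 MeV / (931.494 MeV/u) = 0.3672595 u
Constituent mass = 20(1.007825) + 20(1.008665) = 40.329800 u
Atomic mass = 40.329800 − 0.3672595 = 39.9625405 u ≈ 39.96254 u (to 5 decimal places)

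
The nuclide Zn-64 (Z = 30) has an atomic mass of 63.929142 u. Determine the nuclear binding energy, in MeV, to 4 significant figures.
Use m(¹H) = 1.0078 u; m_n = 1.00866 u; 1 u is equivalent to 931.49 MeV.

With 30 protons and 34 neutrons (A = 64):
Mass of separated nucleons = 30(1.0078) + 34(1.00866) = 30.2340 + 34.29444 = 64.52844 u
Mass defect Δm = 64.52844 − 63.929142 = 0.599298 u
E_B = 0.599298 × 931.49 = 558.240 MeV

558.2 MeV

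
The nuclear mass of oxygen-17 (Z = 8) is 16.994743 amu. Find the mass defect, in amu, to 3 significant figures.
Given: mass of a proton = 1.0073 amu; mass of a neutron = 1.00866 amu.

With 8 protons and 9 neutrons (A = 17):
Σm = 8·m_p + 9·m_n = 8.0584 + 9.07794 = 17.13634 amu
Mass defect Δm = 17.13634 − 16.994743 = 0.141597 amu

0.142 amu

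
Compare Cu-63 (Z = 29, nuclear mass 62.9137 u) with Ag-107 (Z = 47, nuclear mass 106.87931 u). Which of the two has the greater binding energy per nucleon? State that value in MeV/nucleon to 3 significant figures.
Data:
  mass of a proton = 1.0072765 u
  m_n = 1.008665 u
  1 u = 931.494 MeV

Cu-63: Σm = 29(1.0072765) + 34(1.008665) = 63.5056285 u; Δm = 0.5919285 u; E_B = 551.38 MeV; E_B/A = 8.752 MeV
Ag-107: Σm = 47(1.0072765) + 60(1.008665) = 107.8618955 u; Δm = 0.9825855 u; E_B = 915.27 MeV; E_B/A = 8.554 MeV
Cu-63 has the higher binding energy per nucleon, so it is the more tightly bound nucleus.

Cu-63; 8.75 MeV/nucleon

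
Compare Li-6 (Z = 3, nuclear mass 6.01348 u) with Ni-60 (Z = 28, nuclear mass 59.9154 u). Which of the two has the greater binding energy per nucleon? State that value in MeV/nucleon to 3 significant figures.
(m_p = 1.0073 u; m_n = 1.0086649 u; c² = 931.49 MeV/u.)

Li-6: Σm = 3(1.0073) + 3(1.0086649) = 6.0478947 u; Δm = 0.0344147 u; E_B = 32.057 MeV; E_B/A = 5.343 MeV
Ni-60: Σm = 28(1.0073) + 32(1.0086649) = 60.4816768 u; Δm = 0.5662768 u; E_B = 527.48 MeV; E_B/A = 8.791 MeV
Ni-60 has the higher binding energy per nucleon, so it is the more tightly bound nucleus.

Ni-60; 8.79 MeV/nucleon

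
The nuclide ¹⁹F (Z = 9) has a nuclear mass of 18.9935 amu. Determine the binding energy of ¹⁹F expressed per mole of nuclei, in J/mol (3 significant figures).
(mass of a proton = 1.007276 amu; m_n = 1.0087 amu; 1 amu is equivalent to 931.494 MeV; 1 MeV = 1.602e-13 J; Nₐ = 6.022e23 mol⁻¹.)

1.43e+13 J/mol

Mass of separated nucleons = 9(1.007276) + 10(1.0087) = 9.065484 + 10.0870 = 19.152484 amu
Δm = 19.152484 − 18.9935 = 0.158984 amu
Converting to energy: 0.158984 amu × 931.494 MeV/amu = 148.093 MeV
Per nucleus in joules: 148.093 MeV × 1.602e-13 J/MeV = 2.3724e-11 J
Per mole: 2.3724e-11 J × 6.022e23 mol⁻¹ = 1.4287e+13 J/mol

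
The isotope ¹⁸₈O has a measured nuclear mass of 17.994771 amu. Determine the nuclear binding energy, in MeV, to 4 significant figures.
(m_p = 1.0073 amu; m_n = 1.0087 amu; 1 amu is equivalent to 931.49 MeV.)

Σm = 8·m_p + 10·m_n = 8.0584 + 10.0870 = 18.1454 amu
The mass defect is 18.1454 − 17.994771 = 0.150629 amu.
Binding energy = Δm·c² = 0.150629 × 931.49 MeV/amu = 140.309 MeV

140.3 MeV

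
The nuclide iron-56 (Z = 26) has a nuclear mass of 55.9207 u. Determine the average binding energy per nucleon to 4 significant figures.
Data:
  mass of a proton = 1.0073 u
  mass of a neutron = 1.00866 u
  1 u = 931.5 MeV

Mass of separated nucleons = 26(1.0073) + 30(1.00866) = 26.1898 + 30.25980 = 56.44960 u
Mass defect Δm = 56.44960 − 55.9207 = 0.52890 u
E_B = 0.52890 × 931.5 = 492.670 MeV
Dividing by A = 56 gives 8.798 MeV per nucleon.

8.798 MeV/nucleon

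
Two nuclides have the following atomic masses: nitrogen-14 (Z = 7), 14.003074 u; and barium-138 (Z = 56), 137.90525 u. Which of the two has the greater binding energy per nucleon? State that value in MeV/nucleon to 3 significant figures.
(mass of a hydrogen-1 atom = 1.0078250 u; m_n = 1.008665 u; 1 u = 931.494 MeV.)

barium-138; 8.39 MeV/nucleon

nitrogen-14: Σm = 7(1.0078250) + 7(1.008665) = 14.1154300 u; Δm = 0.1123560 u; E_B = 104.66 MeV; E_B/A = 7.476 MeV
barium-138: Σm = 56(1.0078250) + 82(1.008665) = 139.1487300 u; Δm = 1.2434800 u; E_B = 1158.3 MeV; E_B/A = 8.393 MeV
barium-138 has the higher binding energy per nucleon, so it is the more tightly bound nucleus.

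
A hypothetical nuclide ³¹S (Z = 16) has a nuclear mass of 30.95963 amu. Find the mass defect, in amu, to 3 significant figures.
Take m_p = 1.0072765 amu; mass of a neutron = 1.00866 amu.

0.287 amu

Σm = 16·m_p + 15·m_n = 16.1164240 + 15.12990 = 31.2463240 amu
Δm = 31.2463240 − 30.95963 = 0.2866940 amu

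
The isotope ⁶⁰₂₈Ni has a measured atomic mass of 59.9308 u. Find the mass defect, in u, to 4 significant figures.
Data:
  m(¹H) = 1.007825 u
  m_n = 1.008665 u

With 28 protons and 32 neutrons (A = 60):
Mass of separated nucleons = 28(1.007825) + 32(1.008665) = 28.219100 + 32.277280 = 60.496380 u
Δm = 60.496380 − 59.9308 = 0.565580 u

0.5656 u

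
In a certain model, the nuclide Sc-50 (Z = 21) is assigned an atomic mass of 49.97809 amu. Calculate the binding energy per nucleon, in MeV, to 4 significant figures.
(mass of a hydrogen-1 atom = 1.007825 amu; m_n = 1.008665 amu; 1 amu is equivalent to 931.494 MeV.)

Total constituent mass: 21 × 1.007825 + 29 × 1.008665 = 50.415610 amu
Mass defect Δm = 50.415610 − 49.97809 = 0.437520 amu
E_B = 0.437520 × 931.494 = 407.547 MeV
BE/A = 407.547 MeV / 50 = 8.151 MeV/nucleon

8.151 MeV/nucleon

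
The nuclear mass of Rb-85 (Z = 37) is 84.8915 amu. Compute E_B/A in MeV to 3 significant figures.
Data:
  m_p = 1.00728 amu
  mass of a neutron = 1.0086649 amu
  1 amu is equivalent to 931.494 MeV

Z = 37, so N = A − Z = 85 − 37 = 48.
Mass of separated nucleons = 37(1.00728) + 48(1.0086649) = 37.26936 + 48.4159152 = 85.6852752 amu
Mass defect Δm = 85.6852752 − 84.8915 = 0.7937752 amu
Binding energy = Δm·c² = 0.7937752 × 931.494 MeV/amu = 739.397 MeV
BE/A = 739.397 MeV / 85 = 8.699 MeV/nucleon

8.70 MeV/nucleon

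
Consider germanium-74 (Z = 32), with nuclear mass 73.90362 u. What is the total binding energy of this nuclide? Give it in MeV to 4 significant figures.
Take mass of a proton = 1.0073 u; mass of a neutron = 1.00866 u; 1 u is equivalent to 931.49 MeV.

646.2 MeV

The nucleus contains 32 protons and 74 − 32 = 42 neutrons.
Σm = 32·m_p + 42·m_n = 32.2336 + 42.36372 = 74.59732 u
Δm = 74.59732 − 73.90362 = 0.69370 u
Converting to energy: 0.69370 u × 931.49 MeV/u = 646.175 MeV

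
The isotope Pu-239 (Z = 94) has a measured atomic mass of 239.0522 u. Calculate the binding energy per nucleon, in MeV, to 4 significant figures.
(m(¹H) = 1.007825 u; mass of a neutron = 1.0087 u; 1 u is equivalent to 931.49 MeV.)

7.580 MeV/nucleon

Mass of separated nucleons = 94(1.007825) + 145(1.0087) = 94.735550 + 146.2615 = 240.997050 u
Mass defect Δm = 240.997050 − 239.0522 = 1.944850 u
Binding energy = Δm·c² = 1.944850 × 931.49 MeV/u = 1811.61 MeV
BE/A = 1811.61 MeV / 239 = 7.580 MeV/nucleon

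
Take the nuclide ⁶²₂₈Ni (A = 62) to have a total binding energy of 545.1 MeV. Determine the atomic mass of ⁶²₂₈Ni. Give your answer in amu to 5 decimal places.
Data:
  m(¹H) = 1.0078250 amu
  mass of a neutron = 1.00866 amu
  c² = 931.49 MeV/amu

Mass defect = 545.1 MeV / (931.49 MeV/amu) = 0.5851915 amu
Constituent mass = 28(1.0078250) + 34(1.00866) = 62.5135400 amu
Atomic mass = 62.5135400 − 0.5851915 = 61.9283485 amu ≈ 61.92835 amu (to 5 decimal places)

61.92835 amu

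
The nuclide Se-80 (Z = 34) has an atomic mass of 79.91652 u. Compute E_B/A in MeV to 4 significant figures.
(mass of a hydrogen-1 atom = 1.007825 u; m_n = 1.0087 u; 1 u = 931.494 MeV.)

8.730 MeV/nucleon

With 34 protons and 46 neutrons (A = 80):
Σm = 34·m(¹H) + 46·m_n = 34.266050 + 46.4002 = 80.666250 u
Δm = 80.666250 − 79.91652 = 0.749730 u
Converting to energy: 0.749730 u × 931.494 MeV/u = 698.369 MeV
Dividing by A = 80 gives 8.730 MeV per nucleon.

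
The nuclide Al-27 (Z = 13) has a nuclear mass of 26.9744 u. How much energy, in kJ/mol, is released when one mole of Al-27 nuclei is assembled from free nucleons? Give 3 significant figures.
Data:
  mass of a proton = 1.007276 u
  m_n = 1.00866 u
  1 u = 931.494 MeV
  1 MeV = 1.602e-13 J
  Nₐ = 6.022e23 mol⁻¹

Total constituent mass: 13 × 1.007276 + 14 × 1.00866 = 27.215828 u
Δm = 27.215828 − 26.9744 = 0.241428 u
Converting to energy: 0.241428 u × 931.494 MeV/u = 224.889 MeV
Per nucleus in joules: 224.889 MeV × 1.602e-13 J/MeV = 3.6027e-11 J
Per mole: 3.6027e-11 J × 6.022e23 mol⁻¹ = 2.1695e+13 J/mol

2.17e+10 kJ/mol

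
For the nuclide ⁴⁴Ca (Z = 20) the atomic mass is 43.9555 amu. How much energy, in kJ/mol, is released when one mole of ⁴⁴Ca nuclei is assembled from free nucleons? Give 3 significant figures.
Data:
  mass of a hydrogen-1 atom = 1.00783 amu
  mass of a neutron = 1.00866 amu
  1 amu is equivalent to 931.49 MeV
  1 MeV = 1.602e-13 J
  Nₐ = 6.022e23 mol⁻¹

With 20 protons and 24 neutrons (A = 44):
Total constituent mass: 20 × 1.00783 + 24 × 1.00866 = 44.36444 amu
The mass defect is 44.36444 − 43.9555 = 0.40894 amu.
Converting to energy: 0.40894 amu × 931.49 MeV/amu = 380.924 MeV
Per nucleus in joules: 380.924 MeV × 1.602e-13 J/MeV = 6.1024e-11 J
Per mole: 6.1024e-11 J × 6.022e23 mol⁻¹ = 3.6749e+13 J/mol

3.67e+10 kJ/mol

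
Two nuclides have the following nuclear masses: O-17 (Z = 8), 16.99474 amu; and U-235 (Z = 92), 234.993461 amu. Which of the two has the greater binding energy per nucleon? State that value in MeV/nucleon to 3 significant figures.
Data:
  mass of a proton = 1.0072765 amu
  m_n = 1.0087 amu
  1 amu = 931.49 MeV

O-17; 7.77 MeV/nucleon

O-17: Σm = 8(1.0072765) + 9(1.0087) = 17.1365120 amu; Δm = 0.1417720 amu; E_B = 132.06 MeV; E_B/A = 7.768 MeV
U-235: Σm = 92(1.0072765) + 143(1.0087) = 236.9135380 amu; Δm = 1.9200770 amu; E_B = 1788.5 MeV; E_B/A = 7.611 MeV
O-17 has the higher binding energy per nucleon, so it is the more tightly bound nucleus.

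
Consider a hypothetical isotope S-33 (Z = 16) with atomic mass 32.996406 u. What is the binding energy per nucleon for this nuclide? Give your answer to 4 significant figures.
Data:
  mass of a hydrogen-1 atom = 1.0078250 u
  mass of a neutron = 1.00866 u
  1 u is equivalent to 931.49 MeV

Total constituent mass: 16 × 1.0078250 + 17 × 1.00866 = 33.2724200 u
The mass defect is 33.2724200 − 32.996406 = 0.2760140 u.
Binding energy = Δm·c² = 0.2760140 × 931.49 MeV/u = 257.104 MeV
Dividing by A = 33 gives 7.791 MeV per nucleon.

7.791 MeV/nucleon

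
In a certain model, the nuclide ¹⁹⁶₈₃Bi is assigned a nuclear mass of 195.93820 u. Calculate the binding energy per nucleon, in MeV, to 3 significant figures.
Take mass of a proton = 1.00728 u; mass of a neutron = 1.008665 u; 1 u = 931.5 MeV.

7.82 MeV/nucleon

Z = 83, so N = A − Z = 196 − 83 = 113.
Mass of separated nucleons = 83(1.00728) + 113(1.008665) = 83.60424 + 113.979145 = 197.583385 u
Δm = 197.583385 − 195.93820 = 1.645185 u
Binding energy = Δm·c² = 1.645185 × 931.5 MeV/u = 1532.49 MeV
Per nucleon: 1532.49 / 196 = 7.819 MeV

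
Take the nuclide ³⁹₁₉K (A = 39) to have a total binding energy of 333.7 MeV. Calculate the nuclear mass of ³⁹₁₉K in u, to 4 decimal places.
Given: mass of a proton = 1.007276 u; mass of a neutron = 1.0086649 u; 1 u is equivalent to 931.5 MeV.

Mass defect = 333.7 MeV / (931.5 MeV/u) = 0.358239 u
Constituent mass = 19(1.007276) + 20(1.0086649) = 39.3115420 u
Nuclear mass = 39.3115420 − 0.358239 = 38.9533030 u ≈ 38.9533 u (to 4 decimal places)

38.9533 u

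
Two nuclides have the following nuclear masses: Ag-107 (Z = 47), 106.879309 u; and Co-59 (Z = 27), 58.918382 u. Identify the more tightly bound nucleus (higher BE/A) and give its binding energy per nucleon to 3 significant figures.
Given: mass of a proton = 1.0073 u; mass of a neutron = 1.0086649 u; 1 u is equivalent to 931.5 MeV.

Ag-107: Σm = 47(1.0073) + 60(1.0086649) = 107.8629940 u; Δm = 0.9836850 u; E_B = 916.30 MeV; E_B/A = 8.564 MeV
Co-59: Σm = 27(1.0073) + 32(1.0086649) = 59.4743768 u; Δm = 0.5559948 u; E_B = 517.91 MeV; E_B/A = 8.778 MeV
Co-59 has the higher binding energy per nucleon, so it is the more tightly bound nucleus.

Co-59; 8.78 MeV/nucleon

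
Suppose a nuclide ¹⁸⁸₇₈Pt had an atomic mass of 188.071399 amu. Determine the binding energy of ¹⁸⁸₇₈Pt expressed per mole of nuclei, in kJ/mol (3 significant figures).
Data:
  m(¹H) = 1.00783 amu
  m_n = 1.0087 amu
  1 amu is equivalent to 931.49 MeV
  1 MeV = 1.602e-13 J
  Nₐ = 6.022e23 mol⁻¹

The nucleus contains 78 protons and 188 − 78 = 110 neutrons.
Mass of separated nucleons = 78(1.00783) + 110(1.0087) = 78.61074 + 110.9570 = 189.56774 amu
Δm = 189.56774 − 188.071399 = 1.496341 amu
Converting to energy: 1.496341 amu × 931.49 MeV/amu = 1393.83 MeV
Per nucleus in joules: 1393.83 MeV × 1.602e-13 J/MeV = 2.2329e-10 J
Per mole: 2.2329e-10 J × 6.022e23 mol⁻¹ = 1.3447e+14 J/mol

1.34e+11 kJ/mol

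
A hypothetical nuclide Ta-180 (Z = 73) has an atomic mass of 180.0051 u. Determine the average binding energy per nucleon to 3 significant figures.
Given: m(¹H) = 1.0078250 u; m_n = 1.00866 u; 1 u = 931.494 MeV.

7.72 MeV/nucleon

The nucleus contains 73 protons and 180 − 73 = 107 neutrons.
Σm = 73·m(¹H) + 107·m_n = 73.5712250 + 107.92662 = 181.4978450 u
Mass defect Δm = 181.4978450 − 180.0051 = 1.4927450 u
Converting to energy: 1.4927450 u × 931.494 MeV/u = 1390.48 MeV
BE/A = 1390.48 MeV / 180 = 7.7249 MeV/nucleon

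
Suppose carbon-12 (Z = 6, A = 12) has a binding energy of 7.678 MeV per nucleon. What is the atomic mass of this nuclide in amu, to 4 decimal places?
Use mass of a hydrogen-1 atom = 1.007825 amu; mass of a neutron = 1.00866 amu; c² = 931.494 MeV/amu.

Total binding energy = 12 × 7.678 = 92.136 MeV
Mass defect = 92.136 MeV / (931.494 MeV/amu) = 0.098912 amu
Constituent mass = 6(1.007825) + 6(1.00866) = 12.098910 amu
Atomic mass = 12.098910 − 0.098912 = 11.999998 amu ≈ 12.0000 amu (to 4 decimal places)

12.0000 amu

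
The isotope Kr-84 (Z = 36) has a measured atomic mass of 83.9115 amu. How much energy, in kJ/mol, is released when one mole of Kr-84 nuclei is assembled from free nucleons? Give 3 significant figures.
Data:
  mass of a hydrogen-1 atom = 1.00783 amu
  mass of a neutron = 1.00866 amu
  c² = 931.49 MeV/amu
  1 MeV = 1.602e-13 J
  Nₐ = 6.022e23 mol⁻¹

Σm = 36·m(¹H) + 48·m_n = 36.28188 + 48.41568 = 84.69756 amu
The mass defect is 84.69756 − 83.9115 = 0.78606 amu.
E_B = 0.78606 × 931.49 = 732.207 MeV
Per nucleus in joules: 732.207 MeV × 1.602e-13 J/MeV = 1.1730e-10 J
Per mole: 1.1730e-10 J × 6.022e23 mol⁻¹ = 7.0638e+13 J/mol

7.06e+10 kJ/mol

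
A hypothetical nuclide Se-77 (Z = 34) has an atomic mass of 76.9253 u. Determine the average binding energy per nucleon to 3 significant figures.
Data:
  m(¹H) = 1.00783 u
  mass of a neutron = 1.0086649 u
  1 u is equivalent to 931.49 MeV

Total constituent mass: 34 × 1.00783 + 43 × 1.0086649 = 77.6388107 u
Δm = 77.6388107 − 76.9253 = 0.7135107 u
Converting to energy: 0.7135107 u × 931.49 MeV/u = 664.628 MeV
Per nucleon: 664.628 / 77 = 8.632 MeV

8.63 MeV/nucleon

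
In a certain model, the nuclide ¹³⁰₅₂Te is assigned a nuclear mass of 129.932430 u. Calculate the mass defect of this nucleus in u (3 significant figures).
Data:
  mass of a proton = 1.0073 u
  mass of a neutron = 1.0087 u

Total constituent mass: 52 × 1.0073 + 78 × 1.0087 = 131.0582 u
Mass defect Δm = 131.0582 − 129.932430 = 1.125770 u

1.13 u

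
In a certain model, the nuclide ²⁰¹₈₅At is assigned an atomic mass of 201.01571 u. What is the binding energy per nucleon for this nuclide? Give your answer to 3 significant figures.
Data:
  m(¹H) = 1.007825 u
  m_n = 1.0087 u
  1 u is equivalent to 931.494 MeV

7.69 MeV/nucleon

Mass of separated nucleons = 85(1.007825) + 116(1.0087) = 85.665125 + 117.0092 = 202.674325 u
The mass defect is 202.674325 − 201.01571 = 1.658615 u.
Binding energy = Δm·c² = 1.658615 × 931.494 MeV/u = 1544.99 MeV
Dividing by A = 201 gives 7.687 MeV per nucleon.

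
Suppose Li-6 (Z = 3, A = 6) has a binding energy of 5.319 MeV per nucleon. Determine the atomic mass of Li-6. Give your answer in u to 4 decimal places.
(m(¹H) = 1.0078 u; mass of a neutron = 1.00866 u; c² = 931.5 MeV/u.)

Total binding energy = 6 × 5.319 = 31.914 MeV
Mass defect = 31.914 MeV / (931.5 MeV/u) = 0.034261 u
Constituent mass = 3(1.0078) + 3(1.00866) = 6.04938 u
Atomic mass = 6.04938 − 0.034261 = 6.015119 u ≈ 6.0151 u (to 4 decimal places)

6.0151 u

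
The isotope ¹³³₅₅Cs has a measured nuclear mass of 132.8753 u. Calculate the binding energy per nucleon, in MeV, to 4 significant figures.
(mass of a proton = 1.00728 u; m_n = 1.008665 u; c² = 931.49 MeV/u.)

With 55 protons and 78 neutrons (A = 133):
Σm = 55·m_p + 78·m_n = 55.40040 + 78.675870 = 134.076270 u
Δm = 134.076270 − 132.8753 = 1.200970 u
Binding energy = Δm·c² = 1.200970 × 931.49 MeV/u = 1118.69 MeV
BE/A = 1118.69 MeV / 133 = 8.411 MeV/nucleon

8.411 MeV/nucleon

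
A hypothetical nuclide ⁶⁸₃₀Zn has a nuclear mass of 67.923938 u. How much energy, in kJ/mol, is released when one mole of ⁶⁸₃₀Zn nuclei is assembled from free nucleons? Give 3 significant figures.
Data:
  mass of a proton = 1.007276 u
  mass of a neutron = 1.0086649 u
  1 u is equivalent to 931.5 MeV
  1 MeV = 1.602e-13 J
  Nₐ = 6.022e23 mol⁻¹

5.60e+10 kJ/mol

Mass of separated nucleons = 30(1.007276) + 38(1.0086649) = 30.218280 + 38.3292662 = 68.5475462 u
Mass defect Δm = 68.5475462 − 67.923938 = 0.6236082 u
Converting to energy: 0.6236082 u × 931.5 MeV/u = 580.891 MeV
Per nucleus in joules: 580.891 MeV × 1.602e-13 J/MeV = 9.3059e-11 J
Per mole: 9.3059e-11 J × 6.022e23 mol⁻¹ = 5.6040e+13 J/mol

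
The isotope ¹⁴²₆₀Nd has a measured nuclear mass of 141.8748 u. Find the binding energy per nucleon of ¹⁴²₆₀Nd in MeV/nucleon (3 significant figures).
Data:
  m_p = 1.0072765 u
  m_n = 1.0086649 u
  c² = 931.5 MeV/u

With 60 protons and 82 neutrons (A = 142):
Total constituent mass: 60 × 1.0072765 + 82 × 1.0086649 = 143.1471118 u
Mass defect Δm = 143.1471118 − 141.8748 = 1.2723118 u
E_B = 1.2723118 × 931.5 = 1185.16 MeV
Per nucleon: 1185.16 / 142 = 8.346 MeV

8.35 MeV/nucleon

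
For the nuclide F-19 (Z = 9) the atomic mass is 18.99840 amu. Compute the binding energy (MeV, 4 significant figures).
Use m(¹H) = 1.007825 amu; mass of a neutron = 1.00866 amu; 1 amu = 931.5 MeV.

The nucleus contains 9 protons and 19 − 9 = 10 neutrons.
Mass of separated nucleons = 9(1.007825) + 10(1.00866) = 9.070425 + 10.08660 = 19.157025 amu
Δm = 19.157025 − 18.99840 = 0.158625 amu
Converting to energy: 0.158625 amu × 931.5 MeV/amu = 147.759 MeV

147.8 MeV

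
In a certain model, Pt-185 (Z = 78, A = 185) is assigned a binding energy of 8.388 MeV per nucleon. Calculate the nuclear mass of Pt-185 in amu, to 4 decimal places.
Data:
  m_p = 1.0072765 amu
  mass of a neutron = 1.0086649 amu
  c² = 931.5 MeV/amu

Total binding energy = 185 × 8.388 = 1551.780 MeV
Mass defect = 1551.780 MeV / (931.5 MeV/amu) = 1.665894 amu
Constituent mass = 78(1.0072765) + 107(1.0086649) = 186.4947113 amu
Nuclear mass = 186.4947113 − 1.665894 = 184.8288173 amu ≈ 184.8288 amu (to 4 decimal places)

184.8288 amu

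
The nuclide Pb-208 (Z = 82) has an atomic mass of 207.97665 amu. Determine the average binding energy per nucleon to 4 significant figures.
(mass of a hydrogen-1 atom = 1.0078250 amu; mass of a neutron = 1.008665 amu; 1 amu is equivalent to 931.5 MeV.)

7.868 MeV/nucleon

Z = 82, so N = A − Z = 208 − 82 = 126.
Mass of separated nucleons = 82(1.0078250) + 126(1.008665) = 82.6416500 + 127.091790 = 209.7334400 amu
The mass defect is 209.7334400 − 207.97665 = 1.7567900 amu.
E_B = 1.7567900 × 931.5 = 1636.45 MeV
Per nucleon: 1636.45 / 208 = 7.868 MeV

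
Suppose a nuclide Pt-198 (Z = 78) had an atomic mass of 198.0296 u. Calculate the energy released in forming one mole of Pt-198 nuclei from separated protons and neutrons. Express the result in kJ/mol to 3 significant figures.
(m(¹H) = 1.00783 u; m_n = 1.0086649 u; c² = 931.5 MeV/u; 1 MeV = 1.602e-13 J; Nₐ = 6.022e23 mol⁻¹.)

1.46e+11 kJ/mol

The nucleus contains 78 protons and 198 − 78 = 120 neutrons.
Total constituent mass: 78 × 1.00783 + 120 × 1.0086649 = 199.6505280 u
Δm = 199.6505280 − 198.0296 = 1.6209280 u
Binding energy = Δm·c² = 1.6209280 × 931.5 MeV/u = 1509.89 MeV
Per nucleus in joules: 1509.89 MeV × 1.602e-13 J/MeV = 2.4188e-10 J
Per mole: 2.4188e-10 J × 6.022e23 mol⁻¹ = 1.4566e+14 J/mol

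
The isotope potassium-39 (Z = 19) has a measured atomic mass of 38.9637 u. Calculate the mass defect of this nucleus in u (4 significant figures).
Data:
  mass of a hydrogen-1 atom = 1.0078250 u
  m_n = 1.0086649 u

Z = 19, so N = A − Z = 39 − 19 = 20.
Total constituent mass: 19 × 1.0078250 + 20 × 1.0086649 = 39.3219730 u
The mass defect is 39.3219730 − 38.9637 = 0.3582730 u.

0.3583 u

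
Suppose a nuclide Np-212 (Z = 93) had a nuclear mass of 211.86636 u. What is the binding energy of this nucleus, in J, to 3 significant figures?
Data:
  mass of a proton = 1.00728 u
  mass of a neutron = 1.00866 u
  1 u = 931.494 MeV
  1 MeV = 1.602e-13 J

With 93 protons and 119 neutrons (A = 212):
Mass of separated nucleons = 93(1.00728) + 119(1.00866) = 93.67704 + 120.03054 = 213.70758 u
Δm = 213.70758 − 211.86636 = 1.84122 u
Binding energy = Δm·c² = 1.84122 × 931.494 MeV/u = 1715.09 MeV
In joules: 1715.09 MeV × 1.602e-13 J/MeV = 2.7476e-10 J

2.75e-10 J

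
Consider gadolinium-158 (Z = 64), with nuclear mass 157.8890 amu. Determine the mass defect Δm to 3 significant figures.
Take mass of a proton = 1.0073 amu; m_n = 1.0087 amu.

1.40 amu

With 64 protons and 94 neutrons (A = 158):
Σm = 64·m_p + 94·m_n = 64.4672 + 94.8178 = 159.2850 amu
Mass defect Δm = 159.2850 − 157.8890 = 1.3960 amu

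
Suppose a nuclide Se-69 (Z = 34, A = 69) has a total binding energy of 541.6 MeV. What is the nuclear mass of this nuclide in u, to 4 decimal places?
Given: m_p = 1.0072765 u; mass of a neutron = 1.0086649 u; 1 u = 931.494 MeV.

68.9692 u

Mass defect = 541.6 MeV / (931.494 MeV/u) = 0.581432 u
Constituent mass = 34(1.0072765) + 35(1.0086649) = 69.5506725 u
Nuclear mass = 69.5506725 − 0.581432 = 68.9692405 u ≈ 68.9692 u (to 4 decimal places)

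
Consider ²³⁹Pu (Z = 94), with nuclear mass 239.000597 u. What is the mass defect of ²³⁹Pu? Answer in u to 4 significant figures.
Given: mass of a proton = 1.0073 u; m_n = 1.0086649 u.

The nucleus contains 94 protons and 239 − 94 = 145 neutrons.
Total constituent mass: 94 × 1.0073 + 145 × 1.0086649 = 240.9426105 u
Δm = 240.9426105 − 239.000597 = 1.9420135 u

1.942 u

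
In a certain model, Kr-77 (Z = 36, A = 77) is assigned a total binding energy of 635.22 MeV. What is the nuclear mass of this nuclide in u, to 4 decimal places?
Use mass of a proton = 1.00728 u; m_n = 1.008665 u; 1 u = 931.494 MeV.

76.9354 u

Mass defect = 635.22 MeV / (931.494 MeV/u) = 0.681937 u
Constituent mass = 36(1.00728) + 41(1.008665) = 77.617345 u
Nuclear mass = 77.617345 − 0.681937 = 76.935408 u ≈ 76.9354 u (to 4 decimal places)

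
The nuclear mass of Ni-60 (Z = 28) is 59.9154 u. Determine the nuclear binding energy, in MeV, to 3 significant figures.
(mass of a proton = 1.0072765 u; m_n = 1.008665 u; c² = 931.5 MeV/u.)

Z = 28, so N = A − Z = 60 − 28 = 32.
Σm = 28·m_p + 32·m_n = 28.2037420 + 32.277280 = 60.4810220 u
Δm = 60.4810220 − 59.9154 = 0.5656220 u
E_B = 0.5656220 × 931.5 = 526.877 MeV

527 MeV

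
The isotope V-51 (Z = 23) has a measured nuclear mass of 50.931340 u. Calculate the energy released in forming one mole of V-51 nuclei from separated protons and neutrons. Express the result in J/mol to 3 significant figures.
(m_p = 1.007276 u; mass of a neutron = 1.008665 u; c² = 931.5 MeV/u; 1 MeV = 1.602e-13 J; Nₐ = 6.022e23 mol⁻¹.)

4.30e+13 J/mol

Total constituent mass: 23 × 1.007276 + 28 × 1.008665 = 51.409968 u
Δm = 51.409968 − 50.931340 = 0.478628 u
E_B = 0.478628 × 931.5 = 445.842 MeV
Per nucleus in joules: 445.842 MeV × 1.602e-13 J/MeV = 7.1424e-11 J
Per mole: 7.1424e-11 J × 6.022e23 mol⁻¹ = 4.3012e+13 J/mol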